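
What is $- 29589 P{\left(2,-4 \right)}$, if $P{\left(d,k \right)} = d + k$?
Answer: $59178$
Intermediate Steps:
$- 29589 P{\left(2,-4 \right)} = - 29589 \left(2 - 4\right) = \left(-29589\right) \left(-2\right) = 59178$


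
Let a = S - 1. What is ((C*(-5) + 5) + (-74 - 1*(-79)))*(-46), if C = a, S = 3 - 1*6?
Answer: -1380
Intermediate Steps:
S = -3 (S = 3 - 6 = -3)
a = -4 (a = -3 - 1 = -4)
C = -4
((C*(-5) + 5) + (-74 - 1*(-79)))*(-46) = ((-4*(-5) + 5) + (-74 - 1*(-79)))*(-46) = ((20 + 5) + (-74 + 79))*(-46) = (25 + 5)*(-46) = 30*(-46) = -1380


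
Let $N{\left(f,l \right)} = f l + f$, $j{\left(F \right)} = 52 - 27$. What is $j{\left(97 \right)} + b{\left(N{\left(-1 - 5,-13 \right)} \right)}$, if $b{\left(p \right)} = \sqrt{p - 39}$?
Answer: $25 + \sqrt{33} \approx 30.745$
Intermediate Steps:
$j{\left(F \right)} = 25$
$N{\left(f,l \right)} = f + f l$
$b{\left(p \right)} = \sqrt{-39 + p}$
$j{\left(97 \right)} + b{\left(N{\left(-1 - 5,-13 \right)} \right)} = 25 + \sqrt{-39 + \left(-1 - 5\right) \left(1 - 13\right)} = 25 + \sqrt{-39 + \left(-1 - 5\right) \left(-12\right)} = 25 + \sqrt{-39 - -72} = 25 + \sqrt{-39 + 72} = 25 + \sqrt{33}$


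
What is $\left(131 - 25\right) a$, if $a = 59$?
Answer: $6254$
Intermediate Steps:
$\left(131 - 25\right) a = \left(131 - 25\right) 59 = 106 \cdot 59 = 6254$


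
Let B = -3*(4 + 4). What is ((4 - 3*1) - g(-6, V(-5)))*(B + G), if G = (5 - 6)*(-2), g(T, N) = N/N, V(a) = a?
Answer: 0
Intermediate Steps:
g(T, N) = 1
G = 2 (G = -1*(-2) = 2)
B = -24 (B = -3*8 = -24)
((4 - 3*1) - g(-6, V(-5)))*(B + G) = ((4 - 3*1) - 1*1)*(-24 + 2) = ((4 - 3) - 1)*(-22) = (1 - 1)*(-22) = 0*(-22) = 0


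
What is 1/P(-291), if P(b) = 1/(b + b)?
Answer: -582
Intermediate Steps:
P(b) = 1/(2*b)
1/P(-291) = 1/((½)/(-291)) = 1/((½)*(-1/291)) = 1/(-1/582) = -582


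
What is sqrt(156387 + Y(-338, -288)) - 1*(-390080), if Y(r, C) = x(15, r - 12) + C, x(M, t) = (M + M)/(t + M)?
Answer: 390080 + sqrt(700728009)/67 ≈ 3.9048e+5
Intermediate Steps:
x(M, t) = 2*M/(M + t) (x(M, t) = (2*M)/(M + t) = 2*M/(M + t))
Y(r, C) = C + 30/(3 + r) (Y(r, C) = 2*15/(15 + (r - 12)) + C = 2*15/(15 + (-12 + r)) + C = 2*15/(3 + r) + C = 30/(3 + r) + C = C + 30/(3 + r))
sqrt(156387 + Y(-338, -288)) - 1*(-390080) = sqrt(156387 + (30 - 288*(3 - 338))/(3 - 338)) - 1*(-390080) = sqrt(156387 + (30 - 288*(-335))/(-335)) + 390080 = sqrt(156387 - (30 + 96480)/335) + 390080 = sqrt(156387 - 1/335*96510) + 390080 = sqrt(156387 - 19302/67) + 390080 = sqrt(10458627/67) + 390080 = sqrt(700728009)/67 + 390080 = 390080 + sqrt(700728009)/67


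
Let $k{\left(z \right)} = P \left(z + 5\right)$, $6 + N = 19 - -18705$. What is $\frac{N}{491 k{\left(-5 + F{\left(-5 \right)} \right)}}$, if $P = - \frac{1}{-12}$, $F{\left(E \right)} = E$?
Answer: $- \frac{224616}{2455} \approx -91.493$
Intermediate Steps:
$N = 18718$ ($N = -6 + \left(19 - -18705\right) = -6 + \left(19 + 18705\right) = -6 + 18724 = 18718$)
$P = \frac{1}{12}$ ($P = \left(-1\right) \left(- \frac{1}{12}\right) = \frac{1}{12} \approx 0.083333$)
$k{\left(z \right)} = \frac{5}{12} + \frac{z}{12}$ ($k{\left(z \right)} = \frac{z + 5}{12} = \frac{5 + z}{12} = \frac{5}{12} + \frac{z}{12}$)
$\frac{N}{491 k{\left(-5 + F{\left(-5 \right)} \right)}} = \frac{18718}{491 \left(\frac{5}{12} + \frac{-5 - 5}{12}\right)} = \frac{18718}{491 \left(\frac{5}{12} + \frac{1}{12} \left(-10\right)\right)} = \frac{18718}{491 \left(\frac{5}{12} - \frac{5}{6}\right)} = \frac{18718}{491 \left(- \frac{5}{12}\right)} = \frac{18718}{- \frac{2455}{12}} = 18718 \left(- \frac{12}{2455}\right) = - \frac{224616}{2455}$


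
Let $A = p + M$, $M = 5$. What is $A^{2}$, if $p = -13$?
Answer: $64$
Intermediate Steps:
$A = -8$ ($A = -13 + 5 = -8$)
$A^{2} = \left(-8\right)^{2} = 64$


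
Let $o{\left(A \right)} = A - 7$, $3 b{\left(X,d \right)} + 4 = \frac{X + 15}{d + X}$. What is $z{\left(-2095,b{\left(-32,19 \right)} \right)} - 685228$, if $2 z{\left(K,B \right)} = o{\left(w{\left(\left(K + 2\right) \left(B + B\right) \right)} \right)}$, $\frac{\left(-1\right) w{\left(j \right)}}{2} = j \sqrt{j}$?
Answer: $- \frac{1370463}{2} - \frac{78890 \sqrt{690}}{9} \approx -9.1548 \cdot 10^{5}$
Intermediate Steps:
$b{\left(X,d \right)} = - \frac{4}{3} + \frac{15 + X}{3 \left(X + d\right)}$ ($b{\left(X,d \right)} = - \frac{4}{3} + \frac{\left(X + 15\right) \frac{1}{d + X}}{3} = - \frac{4}{3} + \frac{\left(15 + X\right) \frac{1}{X + d}}{3} = - \frac{4}{3} + \frac{\frac{1}{X + d} \left(15 + X\right)}{3} = - \frac{4}{3} + \frac{15 + X}{3 \left(X + d\right)}$)
$w{\left(j \right)} = - 2 j^{\frac{3}{2}}$ ($w{\left(j \right)} = - 2 j \sqrt{j} = - 2 j^{\frac{3}{2}}$)
$o{\left(A \right)} = -7 + A$
$z{\left(K,B \right)} = - \frac{7}{2} - 2 \sqrt{2} \left(B \left(2 + K\right)\right)^{\frac{3}{2}}$ ($z{\left(K,B \right)} = \frac{-7 - 2 \left(\left(K + 2\right) \left(B + B\right)\right)^{\frac{3}{2}}}{2} = \frac{-7 - 2 \left(\left(2 + K\right) 2 B\right)^{\frac{3}{2}}}{2} = \frac{-7 - 2 \left(2 B \left(2 + K\right)\right)^{\frac{3}{2}}}{2} = \frac{-7 - 2 \cdot 2 \sqrt{2} \left(B \left(2 + K\right)\right)^{\frac{3}{2}}}{2} = \frac{-7 - 4 \sqrt{2} \left(B \left(2 + K\right)\right)^{\frac{3}{2}}}{2} = - \frac{7}{2} - 2 \sqrt{2} \left(B \left(2 + K\right)\right)^{\frac{3}{2}}$)
$z{\left(-2095,b{\left(-32,19 \right)} \right)} - 685228 = \left(- \frac{7}{2} - 2 \sqrt{2} \left(\frac{5 - -32 - \frac{76}{3}}{-32 + 19} \left(2 - 2095\right)\right)^{\frac{3}{2}}\right) - 685228 = \left(- \frac{7}{2} - 2 \sqrt{2} \left(\frac{5 + 32 - \frac{76}{3}}{-13} \left(-2093\right)\right)^{\frac{3}{2}}\right) - 685228 = \left(- \frac{7}{2} - 2 \sqrt{2} \left(\left(- \frac{1}{13}\right) \frac{35}{3} \left(-2093\right)\right)^{\frac{3}{2}}\right) - 685228 = \left(- \frac{7}{2} - 2 \sqrt{2} \left(\left(- \frac{35}{39}\right) \left(-2093\right)\right)^{\frac{3}{2}}\right) - 685228 = \left(- \frac{7}{2} - 2 \sqrt{2} \left(\frac{5635}{3}\right)^{\frac{3}{2}}\right) - 685228 = \left(- \frac{7}{2} - 2 \sqrt{2} \frac{39445 \sqrt{345}}{9}\right) - 685228 = \left(- \frac{7}{2} - \frac{78890 \sqrt{690}}{9}\right) - 685228 = - \frac{1370463}{2} - \frac{78890 \sqrt{690}}{9}$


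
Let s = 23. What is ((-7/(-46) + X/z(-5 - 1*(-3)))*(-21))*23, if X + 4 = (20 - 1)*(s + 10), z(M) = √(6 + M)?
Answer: -150528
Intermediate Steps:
X = 623 (X = -4 + (20 - 1)*(23 + 10) = -4 + 19*33 = -4 + 627 = 623)
((-7/(-46) + X/z(-5 - 1*(-3)))*(-21))*23 = ((-7/(-46) + 623/(√(6 + (-5 - 1*(-3)))))*(-21))*23 = ((-7*(-1/46) + 623/(√(6 + (-5 + 3))))*(-21))*23 = ((7/46 + 623/(√(6 - 2)))*(-21))*23 = ((7/46 + 623/(√4))*(-21))*23 = ((7/46 + 623/2)*(-21))*23 = ((7168/23)*(-21))*23 = -150528/23*23 = -150528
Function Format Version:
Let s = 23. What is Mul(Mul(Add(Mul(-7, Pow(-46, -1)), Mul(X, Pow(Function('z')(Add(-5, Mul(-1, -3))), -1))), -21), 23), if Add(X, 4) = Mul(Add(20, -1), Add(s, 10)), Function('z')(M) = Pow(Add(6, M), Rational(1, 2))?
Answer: -150528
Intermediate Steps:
X = 623 (X = Add(-4, Mul(Add(20, -1), Add(23, 10))) = Add(-4, Mul(19, 33)) = Add(-4, 627) = 623)
Mul(Mul(Add(Mul(-7, Pow(-46, -1)), Mul(X, Pow(Function('z')(Add(-5, Mul(-1, -3))), -1))), -21), 23) = Mul(Mul(Add(Mul(-7, Pow(-46, -1)), Mul(623, Pow(Pow(Add(6, Add(-5, Mul(-1, -3))), Rational(1, 2)), -1))), -21), 23) = Mul(Mul(Add(Mul(-7, Rational(-1, 46)), Mul(623, Pow(Pow(Add(6, Add(-5, 3)), Rational(1, 2)), -1))), -21), 23) = Mul(Mul(Add(Rational(7, 46), Mul(623, Pow(Pow(Add(6, -2), Rational(1, 2)), -1))), -21), 23) = Mul(Mul(Add(Rational(7, 46), Mul(623, Pow(Pow(4, Rational(1, 2)), -1))), -21), 23) = Mul(Mul(Add(Rational(7, 46), Mul(623, Pow(2, -1))), -21), 23) = Mul(Mul(Add(Rational(7, 46), Mul(623, Rational(1, 2))), -21), 23) = Mul(Mul(Add(Rational(7, 46), Rational(623, 2)), -21), 23) = Mul(Mul(Rational(7168, 23), -21), 23) = Mul(Rational(-150528, 23), 23) = -150528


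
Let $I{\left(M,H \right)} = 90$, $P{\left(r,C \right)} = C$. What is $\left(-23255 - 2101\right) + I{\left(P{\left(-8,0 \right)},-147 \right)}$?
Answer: $-25266$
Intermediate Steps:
$\left(-23255 - 2101\right) + I{\left(P{\left(-8,0 \right)},-147 \right)} = \left(-23255 - 2101\right) + 90 = -25356 + 90 = -25266$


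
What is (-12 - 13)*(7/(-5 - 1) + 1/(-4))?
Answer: 425/12 ≈ 35.417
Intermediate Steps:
(-12 - 13)*(7/(-5 - 1) + 1/(-4)) = -25*(7/(-6) + 1*(-¼)) = -25*(7*(-⅙) - ¼) = -25*(-7/6 - ¼) = -25*(-17/12) = 425/12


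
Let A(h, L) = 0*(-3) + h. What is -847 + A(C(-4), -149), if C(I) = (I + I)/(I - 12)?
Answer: -1693/2 ≈ -846.50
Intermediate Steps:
C(I) = 2*I/(-12 + I) (C(I) = (2*I)/(-12 + I) = 2*I/(-12 + I))
A(h, L) = h (A(h, L) = 0 + h = h)
-847 + A(C(-4), -149) = -847 + 2*(-4)/(-12 - 4) = -847 + 2*(-4)/(-16) = -847 + 2*(-4)*(-1/16) = -847 + ½ = -1693/2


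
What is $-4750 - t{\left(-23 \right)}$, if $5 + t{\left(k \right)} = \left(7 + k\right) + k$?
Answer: $-4706$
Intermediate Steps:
$t{\left(k \right)} = 2 + 2 k$ ($t{\left(k \right)} = -5 + \left(\left(7 + k\right) + k\right) = -5 + \left(7 + 2 k\right) = 2 + 2 k$)
$-4750 - t{\left(-23 \right)} = -4750 - \left(2 + 2 \left(-23\right)\right) = -4750 - \left(2 - 46\right) = -4750 - -44 = -4750 + 44 = -4706$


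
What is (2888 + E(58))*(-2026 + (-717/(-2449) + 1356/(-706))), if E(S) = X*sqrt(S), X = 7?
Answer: -5062312365784/864497 - 12270147701*sqrt(58)/864497 ≈ -5.9639e+6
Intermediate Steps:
E(S) = 7*sqrt(S)
(2888 + E(58))*(-2026 + (-717/(-2449) + 1356/(-706))) = (2888 + 7*sqrt(58))*(-2026 + (-717/(-2449) + 1356/(-706))) = (2888 + 7*sqrt(58))*(-2026 + (-717*(-1/2449) + 1356*(-1/706))) = (2888 + 7*sqrt(58))*(-2026 + (717/2449 - 678/353)) = (2888 + 7*sqrt(58))*(-2026 - 1407321/864497) = (2888 + 7*sqrt(58))*(-1752878243/864497) = -5062312365784/864497 - 12270147701*sqrt(58)/864497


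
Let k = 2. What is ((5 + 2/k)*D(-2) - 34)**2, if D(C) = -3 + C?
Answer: 4096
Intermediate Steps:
((5 + 2/k)*D(-2) - 34)**2 = ((5 + 2/2)*(-3 - 2) - 34)**2 = ((5 + 2*(1/2))*(-5) - 34)**2 = ((5 + 1)*(-5) - 34)**2 = (6*(-5) - 34)**2 = (-30 - 34)**2 = (-64)**2 = 4096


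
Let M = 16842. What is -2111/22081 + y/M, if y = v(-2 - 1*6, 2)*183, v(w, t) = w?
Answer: -11313341/61981367 ≈ -0.18253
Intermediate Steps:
y = -1464 (y = (-2 - 1*6)*183 = (-2 - 6)*183 = -8*183 = -1464)
-2111/22081 + y/M = -2111/22081 - 1464/16842 = -2111*1/22081 - 1464*1/16842 = -2111/22081 - 244/2807 = -11313341/61981367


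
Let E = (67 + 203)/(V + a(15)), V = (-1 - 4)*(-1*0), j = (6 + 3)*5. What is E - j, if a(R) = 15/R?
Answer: 225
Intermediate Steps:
j = 45 (j = 9*5 = 45)
V = 0 (V = -5*0 = 0)
E = 270 (E = (67 + 203)/(0 + 15/15) = 270/(0 + 15*(1/15)) = 270/(0 + 1) = 270/1 = 270*1 = 270)
E - j = 270 - 1*45 = 270 - 45 = 225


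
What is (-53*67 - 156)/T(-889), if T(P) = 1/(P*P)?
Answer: -2929719947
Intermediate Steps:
T(P) = P**(-2)
(-53*67 - 156)/T(-889) = (-53*67 - 156)/((-889)**(-2)) = (-3551 - 156)/(1/790321) = -3707*790321 = -2929719947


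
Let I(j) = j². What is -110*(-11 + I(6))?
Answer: -2750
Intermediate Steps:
-110*(-11 + I(6)) = -110*(-11 + 6²) = -110*(-11 + 36) = -110*25 = -2750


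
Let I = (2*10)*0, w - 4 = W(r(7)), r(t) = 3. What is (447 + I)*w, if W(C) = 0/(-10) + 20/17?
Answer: 39336/17 ≈ 2313.9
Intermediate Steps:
W(C) = 20/17 (W(C) = 0*(-⅒) + 20*(1/17) = 0 + 20/17 = 20/17)
w = 88/17 (w = 4 + 20/17 = 88/17 ≈ 5.1765)
I = 0 (I = 20*0 = 0)
(447 + I)*w = (447 + 0)*(88/17) = 447*(88/17) = 39336/17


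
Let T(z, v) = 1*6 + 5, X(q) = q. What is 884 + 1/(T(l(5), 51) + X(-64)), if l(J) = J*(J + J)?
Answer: 46851/53 ≈ 883.98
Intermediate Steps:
l(J) = 2*J² (l(J) = J*(2*J) = 2*J²)
T(z, v) = 11 (T(z, v) = 6 + 5 = 11)
884 + 1/(T(l(5), 51) + X(-64)) = 884 + 1/(11 - 64) = 884 + 1/(-53) = 884 - 1/53 = 46851/53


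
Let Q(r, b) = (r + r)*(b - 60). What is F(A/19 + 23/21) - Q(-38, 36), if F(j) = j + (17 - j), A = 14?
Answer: -1807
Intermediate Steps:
Q(r, b) = 2*r*(-60 + b) (Q(r, b) = (2*r)*(-60 + b) = 2*r*(-60 + b))
F(j) = 17
F(A/19 + 23/21) - Q(-38, 36) = 17 - 2*(-38)*(-60 + 36) = 17 - 2*(-38)*(-24) = 17 - 1*1824 = 17 - 1824 = -1807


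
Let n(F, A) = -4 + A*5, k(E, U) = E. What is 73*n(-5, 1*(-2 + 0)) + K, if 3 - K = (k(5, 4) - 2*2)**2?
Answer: -1020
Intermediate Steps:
n(F, A) = -4 + 5*A
K = 2 (K = 3 - (5 - 2*2)**2 = 3 - (5 - 4)**2 = 3 - 1*1**2 = 3 - 1*1 = 3 - 1 = 2)
73*n(-5, 1*(-2 + 0)) + K = 73*(-4 + 5*(1*(-2 + 0))) + 2 = 73*(-4 + 5*(1*(-2))) + 2 = 73*(-4 + 5*(-2)) + 2 = 73*(-4 - 10) + 2 = 73*(-14) + 2 = -1022 + 2 = -1020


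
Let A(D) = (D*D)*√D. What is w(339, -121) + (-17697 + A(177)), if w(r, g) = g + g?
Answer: -17939 + 31329*√177 ≈ 3.9887e+5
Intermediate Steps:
A(D) = D^(5/2) (A(D) = D²*√D = D^(5/2))
w(r, g) = 2*g
w(339, -121) + (-17697 + A(177)) = 2*(-121) + (-17697 + 177^(5/2)) = -242 + (-17697 + 31329*√177) = -17939 + 31329*√177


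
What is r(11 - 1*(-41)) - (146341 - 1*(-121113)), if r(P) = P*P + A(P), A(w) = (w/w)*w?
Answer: -264698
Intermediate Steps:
A(w) = w (A(w) = 1*w = w)
r(P) = P + P**2 (r(P) = P*P + P = P**2 + P = P + P**2)
r(11 - 1*(-41)) - (146341 - 1*(-121113)) = (11 - 1*(-41))*(1 + (11 - 1*(-41))) - (146341 - 1*(-121113)) = (11 + 41)*(1 + (11 + 41)) - (146341 + 121113) = 52*(1 + 52) - 1*267454 = 52*53 - 267454 = 2756 - 267454 = -264698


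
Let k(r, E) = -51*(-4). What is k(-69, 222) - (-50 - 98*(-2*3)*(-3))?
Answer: 2018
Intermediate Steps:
k(r, E) = 204
k(-69, 222) - (-50 - 98*(-2*3)*(-3)) = 204 - (-50 - 98*(-2*3)*(-3)) = 204 - (-50 - (-588)*(-3)) = 204 - (-50 - 98*18) = 204 - (-50 - 1764) = 204 - 1*(-1814) = 204 + 1814 = 2018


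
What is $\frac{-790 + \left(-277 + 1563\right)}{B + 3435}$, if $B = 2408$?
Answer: $\frac{496}{5843} \approx 0.084888$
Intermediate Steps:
$\frac{-790 + \left(-277 + 1563\right)}{B + 3435} = \frac{-790 + \left(-277 + 1563\right)}{2408 + 3435} = \frac{-790 + 1286}{5843} = 496 \cdot \frac{1}{5843} = \frac{496}{5843}$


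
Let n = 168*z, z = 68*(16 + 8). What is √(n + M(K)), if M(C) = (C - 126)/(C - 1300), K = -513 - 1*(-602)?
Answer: √402084906503/1211 ≈ 523.62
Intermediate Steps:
z = 1632 (z = 68*24 = 1632)
K = 89 (K = -513 + 602 = 89)
M(C) = (-126 + C)/(-1300 + C)
n = 274176 (n = 168*1632 = 274176)
√(n + M(K)) = √(274176 + (-126 + 89)/(-1300 + 89)) = √(274176 - 37/(-1211)) = √(274176 - 1/1211*(-37)) = √(274176 + 37/1211) = √(332027173/1211) = √402084906503/1211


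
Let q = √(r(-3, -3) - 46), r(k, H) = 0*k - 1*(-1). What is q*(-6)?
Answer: -18*I*√5 ≈ -40.249*I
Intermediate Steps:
r(k, H) = 1 (r(k, H) = 0 + 1 = 1)
q = 3*I*√5 (q = √(1 - 46) = √(-45) = 3*I*√5 ≈ 6.7082*I)
q*(-6) = (3*I*√5)*(-6) = -18*I*√5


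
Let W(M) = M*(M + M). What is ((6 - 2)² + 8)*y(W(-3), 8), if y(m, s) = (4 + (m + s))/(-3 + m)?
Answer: 48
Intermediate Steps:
W(M) = 2*M² (W(M) = M*(2*M) = 2*M²)
y(m, s) = (4 + m + s)/(-3 + m)
((6 - 2)² + 8)*y(W(-3), 8) = ((6 - 2)² + 8)*((4 + 2*(-3)² + 8)/(-3 + 2*(-3)²)) = (4² + 8)*((4 + 2*9 + 8)/(-3 + 2*9)) = (16 + 8)*((4 + 18 + 8)/(-3 + 18)) = 24*(30/15) = 24*((1/15)*30) = 24*2 = 48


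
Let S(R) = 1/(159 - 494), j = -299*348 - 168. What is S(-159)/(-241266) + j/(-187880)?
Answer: 105293611651/189815422335 ≈ 0.55472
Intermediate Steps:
j = -104220 (j = -104052 - 168 = -104220)
S(R) = -1/335 (S(R) = 1/(-335) = -1/335)
S(-159)/(-241266) + j/(-187880) = -1/335/(-241266) - 104220/(-187880) = -1/335*(-1/241266) - 104220*(-1/187880) = 1/80824110 + 5211/9394 = 105293611651/189815422335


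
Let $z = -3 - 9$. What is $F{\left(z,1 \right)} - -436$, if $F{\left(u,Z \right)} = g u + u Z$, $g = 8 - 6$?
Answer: $400$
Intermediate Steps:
$z = -12$ ($z = -3 - 9 = -12$)
$g = 2$
$F{\left(u,Z \right)} = 2 u + Z u$ ($F{\left(u,Z \right)} = 2 u + u Z = 2 u + Z u$)
$F{\left(z,1 \right)} - -436 = - 12 \left(2 + 1\right) - -436 = \left(-12\right) 3 + 436 = -36 + 436 = 400$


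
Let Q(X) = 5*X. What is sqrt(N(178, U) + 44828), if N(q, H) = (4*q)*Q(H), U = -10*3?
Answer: 2*I*sqrt(15493) ≈ 248.94*I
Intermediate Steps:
U = -30
N(q, H) = 20*H*q (N(q, H) = (4*q)*(5*H) = 20*H*q)
sqrt(N(178, U) + 44828) = sqrt(20*(-30)*178 + 44828) = sqrt(-106800 + 44828) = sqrt(-61972) = 2*I*sqrt(15493)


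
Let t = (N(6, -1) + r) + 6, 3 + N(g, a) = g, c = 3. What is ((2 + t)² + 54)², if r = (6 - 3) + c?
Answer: 117649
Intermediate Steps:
N(g, a) = -3 + g
r = 6 (r = (6 - 3) + 3 = 3 + 3 = 6)
t = 15 (t = ((-3 + 6) + 6) + 6 = (3 + 6) + 6 = 9 + 6 = 15)
((2 + t)² + 54)² = ((2 + 15)² + 54)² = (17² + 54)² = (289 + 54)² = 343² = 117649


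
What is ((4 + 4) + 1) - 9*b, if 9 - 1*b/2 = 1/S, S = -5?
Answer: -783/5 ≈ -156.60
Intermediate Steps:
b = 92/5 (b = 18 - 2/(-5) = 18 - 2*(-⅕) = 18 + ⅖ = 92/5 ≈ 18.400)
((4 + 4) + 1) - 9*b = ((4 + 4) + 1) - 9*92/5 = (8 + 1) - 828/5 = 9 - 828/5 = -783/5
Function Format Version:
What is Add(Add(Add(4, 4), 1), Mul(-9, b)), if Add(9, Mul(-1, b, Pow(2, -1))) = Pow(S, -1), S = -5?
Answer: Rational(-783, 5) ≈ -156.60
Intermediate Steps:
b = Rational(92, 5) (b = Add(18, Mul(-2, Pow(-5, -1))) = Add(18, Mul(-2, Rational(-1, 5))) = Add(18, Rational(2, 5)) = Rational(92, 5) ≈ 18.400)
Add(Add(Add(4, 4), 1), Mul(-9, b)) = Add(Add(Add(4, 4), 1), Mul(-9, Rational(92, 5))) = Add(Add(8, 1), Rational(-828, 5)) = Add(9, Rational(-828, 5)) = Rational(-783, 5)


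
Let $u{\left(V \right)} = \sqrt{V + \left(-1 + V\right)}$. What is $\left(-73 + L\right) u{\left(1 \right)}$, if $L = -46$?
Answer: $-119$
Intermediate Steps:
$u{\left(V \right)} = \sqrt{-1 + 2 V}$
$\left(-73 + L\right) u{\left(1 \right)} = \left(-73 - 46\right) \sqrt{-1 + 2 \cdot 1} = - 119 \sqrt{-1 + 2} = - 119 \sqrt{1} = \left(-119\right) 1 = -119$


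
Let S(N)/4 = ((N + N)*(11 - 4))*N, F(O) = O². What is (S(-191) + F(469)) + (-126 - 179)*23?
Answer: 2255882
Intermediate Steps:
S(N) = 56*N² (S(N) = 4*(((N + N)*(11 - 4))*N) = 4*(((2*N)*7)*N) = 4*((14*N)*N) = 4*(14*N²) = 56*N²)
(S(-191) + F(469)) + (-126 - 179)*23 = (56*(-191)² + 469²) + (-126 - 179)*23 = (56*36481 + 219961) - 305*23 = (2042936 + 219961) - 7015 = 2262897 - 7015 = 2255882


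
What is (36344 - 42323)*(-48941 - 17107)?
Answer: 394900992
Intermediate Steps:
(36344 - 42323)*(-48941 - 17107) = -5979*(-66048) = 394900992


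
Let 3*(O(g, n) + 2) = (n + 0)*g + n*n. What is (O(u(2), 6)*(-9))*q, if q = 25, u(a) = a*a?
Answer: -4050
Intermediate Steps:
u(a) = a**2
O(g, n) = -2 + n**2/3 + g*n/3 (O(g, n) = -2 + ((n + 0)*g + n*n)/3 = -2 + (n*g + n**2)/3 = -2 + (g*n + n**2)/3 = -2 + (n**2 + g*n)/3 = -2 + (n**2/3 + g*n/3) = -2 + n**2/3 + g*n/3)
(O(u(2), 6)*(-9))*q = ((-2 + (1/3)*6**2 + (1/3)*2**2*6)*(-9))*25 = ((-2 + (1/3)*36 + (1/3)*4*6)*(-9))*25 = ((-2 + 12 + 8)*(-9))*25 = (18*(-9))*25 = -162*25 = -4050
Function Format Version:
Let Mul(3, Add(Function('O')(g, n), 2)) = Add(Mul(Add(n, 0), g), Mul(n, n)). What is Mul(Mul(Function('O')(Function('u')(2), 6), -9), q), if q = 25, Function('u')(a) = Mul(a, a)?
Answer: -4050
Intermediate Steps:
Function('u')(a) = Pow(a, 2)
Function('O')(g, n) = Add(-2, Mul(Rational(1, 3), Pow(n, 2)), Mul(Rational(1, 3), g, n)) (Function('O')(g, n) = Add(-2, Mul(Rational(1, 3), Add(Mul(Add(n, 0), g), Mul(n, n)))) = Add(-2, Mul(Rational(1, 3), Add(Mul(n, g), Pow(n, 2)))) = Add(-2, Mul(Rational(1, 3), Add(Mul(g, n), Pow(n, 2)))) = Add(-2, Mul(Rational(1, 3), Add(Pow(n, 2), Mul(g, n)))) = Add(-2, Add(Mul(Rational(1, 3), Pow(n, 2)), Mul(Rational(1, 3), g, n))) = Add(-2, Mul(Rational(1, 3), Pow(n, 2)), Mul(Rational(1, 3), g, n)))
Mul(Mul(Function('O')(Function('u')(2), 6), -9), q) = Mul(Mul(Add(-2, Mul(Rational(1, 3), Pow(6, 2)), Mul(Rational(1, 3), Pow(2, 2), 6)), -9), 25) = Mul(Mul(Add(-2, Mul(Rational(1, 3), 36), Mul(Rational(1, 3), 4, 6)), -9), 25) = Mul(Mul(Add(-2, 12, 8), -9), 25) = Mul(Mul(18, -9), 25) = Mul(-162, 25) = -4050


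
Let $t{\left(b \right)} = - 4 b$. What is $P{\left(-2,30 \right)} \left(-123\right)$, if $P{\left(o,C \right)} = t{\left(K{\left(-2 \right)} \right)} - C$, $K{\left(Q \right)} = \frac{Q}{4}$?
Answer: $3444$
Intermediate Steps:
$K{\left(Q \right)} = \frac{Q}{4}$ ($K{\left(Q \right)} = Q \frac{1}{4} = \frac{Q}{4}$)
$P{\left(o,C \right)} = 2 - C$ ($P{\left(o,C \right)} = - 4 \cdot \frac{1}{4} \left(-2\right) - C = \left(-4\right) \left(- \frac{1}{2}\right) - C = 2 - C$)
$P{\left(-2,30 \right)} \left(-123\right) = \left(2 - 30\right) \left(-123\right) = \left(-28\right) \left(-123\right) = 3444$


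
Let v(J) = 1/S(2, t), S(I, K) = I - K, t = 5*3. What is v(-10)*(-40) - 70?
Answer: -870/13 ≈ -66.923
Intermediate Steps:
t = 15
v(J) = -1/13 (v(J) = 1/(2 - 1*15) = 1/(2 - 15) = 1/(-13) = -1/13)
v(-10)*(-40) - 70 = -1/13*(-40) - 70 = 40/13 - 70 = -870/13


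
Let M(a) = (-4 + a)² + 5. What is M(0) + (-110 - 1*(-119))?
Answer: 30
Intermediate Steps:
M(a) = 5 + (-4 + a)²
M(0) + (-110 - 1*(-119)) = (5 + (-4 + 0)²) + (-110 - 1*(-119)) = (5 + (-4)²) + (-110 + 119) = (5 + 16) + 9 = 21 + 9 = 30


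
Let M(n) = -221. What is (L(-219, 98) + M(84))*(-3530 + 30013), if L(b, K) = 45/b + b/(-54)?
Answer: -7556526805/1314 ≈ -5.7508e+6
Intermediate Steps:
L(b, K) = 45/b - b/54 (L(b, K) = 45/b + b*(-1/54) = 45/b - b/54)
(L(-219, 98) + M(84))*(-3530 + 30013) = ((45/(-219) - 1/54*(-219)) - 221)*(-3530 + 30013) = ((45*(-1/219) + 73/18) - 221)*26483 = ((-15/73 + 73/18) - 221)*26483 = (5059/1314 - 221)*26483 = -285335/1314*26483 = -7556526805/1314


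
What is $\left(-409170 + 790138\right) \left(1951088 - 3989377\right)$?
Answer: $-776522883752$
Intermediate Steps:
$\left(-409170 + 790138\right) \left(1951088 - 3989377\right) = 380968 \left(1951088 - 3989377\right) = 380968 \left(-2038289\right) = -776522883752$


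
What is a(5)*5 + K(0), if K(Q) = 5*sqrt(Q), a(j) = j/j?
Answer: 5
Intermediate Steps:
a(j) = 1
a(5)*5 + K(0) = 1*5 + 5*sqrt(0) = 5 + 5*0 = 5 + 0 = 5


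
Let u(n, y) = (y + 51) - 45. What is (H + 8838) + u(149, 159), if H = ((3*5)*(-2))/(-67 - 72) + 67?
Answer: 1260760/139 ≈ 9070.2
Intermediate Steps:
u(n, y) = 6 + y (u(n, y) = (51 + y) - 45 = 6 + y)
H = 9343/139 (H = (15*(-2))/(-139) + 67 = -1/139*(-30) + 67 = 30/139 + 67 = 9343/139 ≈ 67.216)
(H + 8838) + u(149, 159) = (9343/139 + 8838) + (6 + 159) = 1237825/139 + 165 = 1260760/139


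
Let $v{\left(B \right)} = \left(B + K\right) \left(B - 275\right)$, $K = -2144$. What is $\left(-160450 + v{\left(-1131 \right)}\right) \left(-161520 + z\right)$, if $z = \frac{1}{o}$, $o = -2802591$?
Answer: $- \frac{223530667270909800}{311399} \approx -7.1783 \cdot 10^{11}$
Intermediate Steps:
$z = - \frac{1}{2802591}$ ($z = \frac{1}{-2802591} = - \frac{1}{2802591} \approx -3.5681 \cdot 10^{-7}$)
$v{\left(B \right)} = \left(-2144 + B\right) \left(-275 + B\right)$ ($v{\left(B \right)} = \left(B - 2144\right) \left(B - 275\right) = \left(-2144 + B\right) \left(-275 + B\right)$)
$\left(-160450 + v{\left(-1131 \right)}\right) \left(-161520 + z\right) = \left(-160450 + \left(589600 + \left(-1131\right)^{2} - -2735889\right)\right) \left(-161520 - \frac{1}{2802591}\right) = \left(-160450 + \left(589600 + 1279161 + 2735889\right)\right) \left(- \frac{452674498321}{2802591}\right) = \left(-160450 + 4604650\right) \left(- \frac{452674498321}{2802591}\right) = 4444200 \left(- \frac{452674498321}{2802591}\right) = - \frac{223530667270909800}{311399}$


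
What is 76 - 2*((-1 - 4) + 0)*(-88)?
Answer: -804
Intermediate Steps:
76 - 2*((-1 - 4) + 0)*(-88) = 76 - 2*(-5 + 0)*(-88) = 76 - 2*(-5)*(-88) = 76 + 10*(-88) = 76 - 880 = -804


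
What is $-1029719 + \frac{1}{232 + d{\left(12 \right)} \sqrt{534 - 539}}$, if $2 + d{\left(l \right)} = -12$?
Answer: $- \frac{14108179961}{13701} + \frac{7 i \sqrt{5}}{27402} \approx -1.0297 \cdot 10^{6} + 0.00057122 i$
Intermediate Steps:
$d{\left(l \right)} = -14$ ($d{\left(l \right)} = -2 - 12 = -14$)
$-1029719 + \frac{1}{232 + d{\left(12 \right)} \sqrt{534 - 539}} = -1029719 + \frac{1}{232 - 14 \sqrt{534 - 539}} = -1029719 + \frac{1}{232 - 14 \sqrt{-5}} = -1029719 + \frac{1}{232 - 14 i \sqrt{5}}$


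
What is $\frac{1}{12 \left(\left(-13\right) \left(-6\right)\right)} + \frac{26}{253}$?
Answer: $\frac{24589}{236808} \approx 0.10384$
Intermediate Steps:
$\frac{1}{12 \left(\left(-13\right) \left(-6\right)\right)} + \frac{26}{253} = \frac{1}{12 \cdot 78} + 26 \cdot \frac{1}{253} = \frac{1}{12} \cdot \frac{1}{78} + \frac{26}{253} = \frac{1}{936} + \frac{26}{253} = \frac{24589}{236808}$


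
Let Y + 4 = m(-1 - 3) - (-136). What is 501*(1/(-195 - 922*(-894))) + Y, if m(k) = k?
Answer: 42607015/332866 ≈ 128.00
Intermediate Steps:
Y = 128 (Y = -4 + ((-1 - 3) - (-136)) = -4 + (-4 - 1*(-136)) = -4 + (-4 + 136) = -4 + 132 = 128)
501*(1/(-195 - 922*(-894))) + Y = 501*(1/(-195 - 922*(-894))) + 128 = 501*(-1/894/(-1117)) + 128 = 501*(-1/1117*(-1/894)) + 128 = 501*(1/998598) + 128 = 167/332866 + 128 = 42607015/332866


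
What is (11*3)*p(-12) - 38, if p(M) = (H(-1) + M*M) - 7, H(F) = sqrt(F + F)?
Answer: 4483 + 33*I*sqrt(2) ≈ 4483.0 + 46.669*I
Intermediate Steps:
H(F) = sqrt(2)*sqrt(F) (H(F) = sqrt(2*F) = sqrt(2)*sqrt(F))
p(M) = -7 + M**2 + I*sqrt(2) (p(M) = (sqrt(2)*sqrt(-1) + M*M) - 7 = (sqrt(2)*I + M**2) - 7 = (I*sqrt(2) + M**2) - 7 = (M**2 + I*sqrt(2)) - 7 = -7 + M**2 + I*sqrt(2))
(11*3)*p(-12) - 38 = (11*3)*(-7 + (-12)**2 + I*sqrt(2)) - 38 = 33*(-7 + 144 + I*sqrt(2)) - 38 = 33*(137 + I*sqrt(2)) - 38 = (4521 + 33*I*sqrt(2)) - 38 = 4483 + 33*I*sqrt(2)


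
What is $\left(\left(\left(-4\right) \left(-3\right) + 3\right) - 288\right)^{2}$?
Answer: $74529$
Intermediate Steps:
$\left(\left(\left(-4\right) \left(-3\right) + 3\right) - 288\right)^{2} = \left(\left(12 + 3\right) - 288\right)^{2} = \left(15 - 288\right)^{2} = \left(-273\right)^{2} = 74529$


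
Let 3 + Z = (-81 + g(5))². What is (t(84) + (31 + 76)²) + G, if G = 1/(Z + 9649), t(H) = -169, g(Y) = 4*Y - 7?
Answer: 160965601/14270 ≈ 11280.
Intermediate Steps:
g(Y) = -7 + 4*Y
Z = 4621 (Z = -3 + (-81 + (-7 + 4*5))² = -3 + (-81 + (-7 + 20))² = -3 + (-81 + 13)² = -3 + (-68)² = -3 + 4624 = 4621)
G = 1/14270 (G = 1/(4621 + 9649) = 1/14270 ≈ 7.0077e-5)
(t(84) + (31 + 76)²) + G = (-169 + (31 + 76)²) + 1/14270 = (-169 + 107²) + 1/14270 = (-169 + 11449) + 1/14270 = 11280 + 1/14270 = 160965601/14270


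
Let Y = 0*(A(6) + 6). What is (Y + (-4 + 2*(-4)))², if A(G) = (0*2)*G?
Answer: 144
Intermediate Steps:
A(G) = 0 (A(G) = 0*G = 0)
Y = 0 (Y = 0*(0 + 6) = 0*6 = 0)
(Y + (-4 + 2*(-4)))² = (0 + (-4 + 2*(-4)))² = (0 + (-4 - 8))² = (0 - 12)² = (-12)² = 144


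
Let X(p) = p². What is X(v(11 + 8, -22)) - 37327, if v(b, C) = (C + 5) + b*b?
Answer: 81009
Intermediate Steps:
v(b, C) = 5 + C + b² (v(b, C) = (5 + C) + b² = 5 + C + b²)
X(v(11 + 8, -22)) - 37327 = (5 - 22 + (11 + 8)²)² - 37327 = (5 - 22 + 19²)² - 37327 = (5 - 22 + 361)² - 37327 = 344² - 37327 = 118336 - 37327 = 81009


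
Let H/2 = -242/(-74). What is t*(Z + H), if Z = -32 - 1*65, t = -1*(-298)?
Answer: -997406/37 ≈ -26957.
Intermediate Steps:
t = 298
H = 242/37 (H = 2*(-242/(-74)) = 2*(-242*(-1/74)) = 2*(121/37) = 242/37 ≈ 6.5405)
Z = -97 (Z = -32 - 65 = -97)
t*(Z + H) = 298*(-97 + 242/37) = 298*(-3347/37) = -997406/37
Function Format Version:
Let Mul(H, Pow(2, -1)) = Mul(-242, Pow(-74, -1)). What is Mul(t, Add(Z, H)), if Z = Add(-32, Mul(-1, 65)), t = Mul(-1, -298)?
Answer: Rational(-997406, 37) ≈ -26957.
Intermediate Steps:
t = 298
H = Rational(242, 37) (H = Mul(2, Mul(-242, Pow(-74, -1))) = Mul(2, Mul(-242, Rational(-1, 74))) = Mul(2, Rational(121, 37)) = Rational(242, 37) ≈ 6.5405)
Z = -97 (Z = Add(-32, -65) = -97)
Mul(t, Add(Z, H)) = Mul(298, Add(-97, Rational(242, 37))) = Mul(298, Rational(-3347, 37)) = Rational(-997406, 37)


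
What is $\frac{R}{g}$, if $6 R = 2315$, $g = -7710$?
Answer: $- \frac{463}{9252} \approx -0.050043$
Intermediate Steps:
$R = \frac{2315}{6}$ ($R = \frac{1}{6} \cdot 2315 = \frac{2315}{6} \approx 385.83$)
$\frac{R}{g} = \frac{2315}{6 \left(-7710\right)} = \frac{2315}{6} \left(- \frac{1}{7710}\right) = - \frac{463}{9252}$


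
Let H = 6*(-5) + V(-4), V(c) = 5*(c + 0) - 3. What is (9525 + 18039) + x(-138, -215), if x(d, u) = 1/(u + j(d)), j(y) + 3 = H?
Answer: 7469843/271 ≈ 27564.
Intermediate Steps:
V(c) = -3 + 5*c (V(c) = 5*c - 3 = -3 + 5*c)
H = -53 (H = 6*(-5) + (-3 + 5*(-4)) = -30 + (-3 - 20) = -30 - 23 = -53)
j(y) = -56 (j(y) = -3 - 53 = -56)
x(d, u) = 1/(-56 + u) (x(d, u) = 1/(u - 56) = 1/(-56 + u))
(9525 + 18039) + x(-138, -215) = (9525 + 18039) + 1/(-56 - 215) = 27564 + 1/(-271) = 27564 - 1/271 = 7469843/271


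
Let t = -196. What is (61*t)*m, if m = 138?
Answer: -1649928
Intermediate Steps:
(61*t)*m = (61*(-196))*138 = -11956*138 = -1649928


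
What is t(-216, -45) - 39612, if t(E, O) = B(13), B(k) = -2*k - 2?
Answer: -39640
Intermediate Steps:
B(k) = -2 - 2*k
t(E, O) = -28 (t(E, O) = -2 - 2*13 = -2 - 26 = -28)
t(-216, -45) - 39612 = -28 - 39612 = -39640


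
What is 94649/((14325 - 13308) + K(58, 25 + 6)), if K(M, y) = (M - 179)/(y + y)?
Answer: 5868238/62933 ≈ 93.246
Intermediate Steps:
K(M, y) = (-179 + M)/(2*y) (K(M, y) = (-179 + M)/((2*y)) = (-179 + M)*(1/(2*y)) = (-179 + M)/(2*y))
94649/((14325 - 13308) + K(58, 25 + 6)) = 94649/((14325 - 13308) + (-179 + 58)/(2*(25 + 6))) = 94649/(1017 + (½)*(-121)/31) = 94649/(1017 + (½)*(1/31)*(-121)) = 94649/(1017 - 121/62) = 94649/(62933/62) = 94649*(62/62933) = 5868238/62933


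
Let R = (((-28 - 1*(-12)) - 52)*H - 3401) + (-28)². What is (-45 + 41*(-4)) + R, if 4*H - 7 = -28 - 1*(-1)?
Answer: -2486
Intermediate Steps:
H = -5 (H = 7/4 + (-28 - 1*(-1))/4 = 7/4 + (-28 + 1)/4 = 7/4 + (¼)*(-27) = 7/4 - 27/4 = -5)
R = -2277 (R = (((-28 - 1*(-12)) - 52)*(-5) - 3401) + (-28)² = (((-28 + 12) - 52)*(-5) - 3401) + 784 = ((-16 - 52)*(-5) - 3401) + 784 = (-68*(-5) - 3401) + 784 = (340 - 3401) + 784 = -3061 + 784 = -2277)
(-45 + 41*(-4)) + R = (-45 + 41*(-4)) - 2277 = (-45 - 164) - 2277 = -209 - 2277 = -2486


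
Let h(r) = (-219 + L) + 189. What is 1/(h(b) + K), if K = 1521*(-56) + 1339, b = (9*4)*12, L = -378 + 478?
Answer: -1/83767 ≈ -1.1938e-5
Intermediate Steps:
L = 100
b = 432 (b = 36*12 = 432)
h(r) = 70 (h(r) = (-219 + 100) + 189 = -119 + 189 = 70)
K = -83837 (K = -85176 + 1339 = -83837)
1/(h(b) + K) = 1/(70 - 83837) = 1/(-83767) = -1/83767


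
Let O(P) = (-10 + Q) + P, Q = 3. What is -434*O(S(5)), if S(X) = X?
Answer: 868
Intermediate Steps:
O(P) = -7 + P (O(P) = (-10 + 3) + P = -7 + P)
-434*O(S(5)) = -434*(-7 + 5) = -434*(-2) = 868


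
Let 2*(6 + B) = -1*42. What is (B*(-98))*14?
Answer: 37044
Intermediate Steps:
B = -27 (B = -6 + (-1*42)/2 = -6 + (½)*(-42) = -6 - 21 = -27)
(B*(-98))*14 = -27*(-98)*14 = 2646*14 = 37044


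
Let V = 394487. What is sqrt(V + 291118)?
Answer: sqrt(685605) ≈ 828.01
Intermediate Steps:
sqrt(V + 291118) = sqrt(394487 + 291118) = sqrt(685605)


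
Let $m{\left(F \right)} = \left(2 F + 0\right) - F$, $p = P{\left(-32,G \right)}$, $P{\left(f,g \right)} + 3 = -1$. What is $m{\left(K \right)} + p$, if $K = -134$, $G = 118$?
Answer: $-138$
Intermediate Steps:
$P{\left(f,g \right)} = -4$ ($P{\left(f,g \right)} = -3 - 1 = -4$)
$p = -4$
$m{\left(F \right)} = F$ ($m{\left(F \right)} = 2 F - F = F$)
$m{\left(K \right)} + p = -134 - 4 = -138$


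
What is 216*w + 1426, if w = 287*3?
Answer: 187402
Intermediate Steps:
w = 861
216*w + 1426 = 216*861 + 1426 = 185976 + 1426 = 187402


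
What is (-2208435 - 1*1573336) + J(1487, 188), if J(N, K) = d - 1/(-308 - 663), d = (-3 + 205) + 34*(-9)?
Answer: -3672200624/971 ≈ -3.7819e+6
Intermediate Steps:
d = -104 (d = 202 - 306 = -104)
J(N, K) = -100983/971 (J(N, K) = -104 - 1/(-308 - 663) = -104 - 1/(-971) = -104 - 1*(-1/971) = -104 + 1/971 = -100983/971)
(-2208435 - 1*1573336) + J(1487, 188) = (-2208435 - 1*1573336) - 100983/971 = (-2208435 - 1573336) - 100983/971 = -3781771 - 100983/971 = -3672200624/971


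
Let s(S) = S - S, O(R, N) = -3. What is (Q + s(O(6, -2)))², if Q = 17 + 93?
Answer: 12100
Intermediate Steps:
Q = 110
s(S) = 0
(Q + s(O(6, -2)))² = (110 + 0)² = 110² = 12100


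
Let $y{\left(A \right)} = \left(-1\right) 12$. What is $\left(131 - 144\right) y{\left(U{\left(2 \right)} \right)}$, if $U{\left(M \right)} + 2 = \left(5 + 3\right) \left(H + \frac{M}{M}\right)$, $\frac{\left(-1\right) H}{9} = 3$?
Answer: $156$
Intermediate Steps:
$H = -27$ ($H = \left(-9\right) 3 = -27$)
$U{\left(M \right)} = -210$ ($U{\left(M \right)} = -2 + \left(5 + 3\right) \left(-27 + \frac{M}{M}\right) = -2 + 8 \left(-27 + 1\right) = -2 + 8 \left(-26\right) = -2 - 208 = -210$)
$y{\left(A \right)} = -12$
$\left(131 - 144\right) y{\left(U{\left(2 \right)} \right)} = \left(131 - 144\right) \left(-12\right) = \left(-13\right) \left(-12\right) = 156$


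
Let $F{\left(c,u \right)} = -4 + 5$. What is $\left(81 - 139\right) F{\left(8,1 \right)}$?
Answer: $-58$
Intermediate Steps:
$F{\left(c,u \right)} = 1$
$\left(81 - 139\right) F{\left(8,1 \right)} = \left(81 - 139\right) 1 = \left(-58\right) 1 = -58$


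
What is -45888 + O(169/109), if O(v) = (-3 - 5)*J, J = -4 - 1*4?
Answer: -45824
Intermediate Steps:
J = -8 (J = -4 - 4 = -8)
O(v) = 64 (O(v) = (-3 - 5)*(-8) = -8*(-8) = 64)
-45888 + O(169/109) = -45888 + 64 = -45824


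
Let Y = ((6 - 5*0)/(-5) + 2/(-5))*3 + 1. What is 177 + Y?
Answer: 866/5 ≈ 173.20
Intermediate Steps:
Y = -19/5 (Y = ((6 + 0)*(-⅕) + 2*(-⅕))*3 + 1 = (6*(-⅕) - ⅖)*3 + 1 = (-6/5 - ⅖)*3 + 1 = -8/5*3 + 1 = -24/5 + 1 = -19/5 ≈ -3.8000)
177 + Y = 177 - 19/5 = 866/5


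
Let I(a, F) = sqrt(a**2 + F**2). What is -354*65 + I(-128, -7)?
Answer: -23010 + sqrt(16433) ≈ -22882.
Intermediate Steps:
I(a, F) = sqrt(F**2 + a**2)
-354*65 + I(-128, -7) = -354*65 + sqrt((-7)**2 + (-128)**2) = -23010 + sqrt(49 + 16384) = -23010 + sqrt(16433)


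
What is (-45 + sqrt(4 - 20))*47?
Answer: -2115 + 188*I ≈ -2115.0 + 188.0*I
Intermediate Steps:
(-45 + sqrt(4 - 20))*47 = (-45 + sqrt(-16))*47 = (-45 + 4*I)*47 = -2115 + 188*I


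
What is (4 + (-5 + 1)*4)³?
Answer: -1728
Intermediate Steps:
(4 + (-5 + 1)*4)³ = (4 - 4*4)³ = (4 - 16)³ = (-12)³ = -1728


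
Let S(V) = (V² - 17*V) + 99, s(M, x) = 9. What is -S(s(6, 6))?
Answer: -27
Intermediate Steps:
S(V) = 99 + V² - 17*V
-S(s(6, 6)) = -(99 + 9² - 17*9) = -(99 + 81 - 153) = -1*27 = -27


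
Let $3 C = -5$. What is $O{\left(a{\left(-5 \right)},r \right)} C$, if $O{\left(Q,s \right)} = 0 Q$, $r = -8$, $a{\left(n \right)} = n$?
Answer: $0$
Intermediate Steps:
$C = - \frac{5}{3}$ ($C = \frac{1}{3} \left(-5\right) = - \frac{5}{3} \approx -1.6667$)
$O{\left(Q,s \right)} = 0$
$O{\left(a{\left(-5 \right)},r \right)} C = 0 \left(- \frac{5}{3}\right) = 0$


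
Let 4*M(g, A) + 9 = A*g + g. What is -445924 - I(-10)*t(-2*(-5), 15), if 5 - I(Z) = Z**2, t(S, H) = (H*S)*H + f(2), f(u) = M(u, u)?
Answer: -928981/4 ≈ -2.3225e+5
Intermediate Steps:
M(g, A) = -9/4 + g/4 + A*g/4 (M(g, A) = -9/4 + (A*g + g)/4 = -9/4 + (g + A*g)/4 = -9/4 + (g/4 + A*g/4) = -9/4 + g/4 + A*g/4)
f(u) = -9/4 + u/4 + u**2/4 (f(u) = -9/4 + u/4 + u*u/4 = -9/4 + u/4 + u**2/4)
t(S, H) = -3/4 + S*H**2 (t(S, H) = (H*S)*H + (-9/4 + (1/4)*2 + (1/4)*2**2) = S*H**2 + (-9/4 + 1/2 + (1/4)*4) = S*H**2 + (-9/4 + 1/2 + 1) = S*H**2 - 3/4 = -3/4 + S*H**2)
I(Z) = 5 - Z**2
-445924 - I(-10)*t(-2*(-5), 15) = -445924 - (5 - 1*(-10)**2)*(-3/4 - 2*(-5)*15**2) = -445924 - (5 - 1*100)*(-3/4 + 10*225) = -445924 - (5 - 100)*(-3/4 + 2250) = -445924 - (-95)*8997/4 = -445924 - 1*(-854715/4) = -445924 + 854715/4 = -928981/4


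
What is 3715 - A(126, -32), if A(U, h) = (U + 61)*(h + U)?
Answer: -13863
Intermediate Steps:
A(U, h) = (61 + U)*(U + h)
3715 - A(126, -32) = 3715 - (126² + 61*126 + 61*(-32) + 126*(-32)) = 3715 - (15876 + 7686 - 1952 - 4032) = 3715 - 1*17578 = 3715 - 17578 = -13863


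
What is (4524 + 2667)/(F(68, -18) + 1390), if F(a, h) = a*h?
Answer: 7191/166 ≈ 43.319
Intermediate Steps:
(4524 + 2667)/(F(68, -18) + 1390) = (4524 + 2667)/(68*(-18) + 1390) = 7191/(-1224 + 1390) = 7191/166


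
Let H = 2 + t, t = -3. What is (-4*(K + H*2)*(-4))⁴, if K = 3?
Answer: 65536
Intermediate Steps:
H = -1 (H = 2 - 3 = -1)
(-4*(K + H*2)*(-4))⁴ = (-4*(3 - 1*2)*(-4))⁴ = (-4*(3 - 2)*(-4))⁴ = (-4*1*(-4))⁴ = (-4*(-4))⁴ = 16⁴ = 65536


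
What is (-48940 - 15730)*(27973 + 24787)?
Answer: -3411989200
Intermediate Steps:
(-48940 - 15730)*(27973 + 24787) = -64670*52760 = -3411989200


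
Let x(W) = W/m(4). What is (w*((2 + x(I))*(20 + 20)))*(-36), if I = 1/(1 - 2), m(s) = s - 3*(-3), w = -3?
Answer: 108000/13 ≈ 8307.7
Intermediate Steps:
m(s) = 9 + s (m(s) = s + 9 = 9 + s)
I = -1 (I = 1/(-1) = -1)
x(W) = W/13 (x(W) = W/(9 + 4) = W/13)
(w*((2 + x(I))*(20 + 20)))*(-36) = -3*(2 + (1/13)*(-1))*(20 + 20)*(-36) = -3*(2 - 1/13)*40*(-36) = -75*40/13*(-36) = -3*1000/13*(-36) = -3000/13*(-36) = 108000/13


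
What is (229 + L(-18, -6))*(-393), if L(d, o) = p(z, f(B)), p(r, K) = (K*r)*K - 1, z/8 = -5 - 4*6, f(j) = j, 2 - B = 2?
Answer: -89604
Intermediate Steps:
B = 0 (B = 2 - 1*2 = 2 - 2 = 0)
z = -232 (z = 8*(-5 - 4*6) = 8*(-5 - 24) = 8*(-29) = -232)
p(r, K) = -1 + r*K**2 (p(r, K) = r*K**2 - 1 = -1 + r*K**2)
L(d, o) = -1 (L(d, o) = -1 - 232*0**2 = -1 - 232*0 = -1 + 0 = -1)
(229 + L(-18, -6))*(-393) = (229 - 1)*(-393) = 228*(-393) = -89604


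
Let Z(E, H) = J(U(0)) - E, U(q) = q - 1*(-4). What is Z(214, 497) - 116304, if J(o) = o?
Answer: -116514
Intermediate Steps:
U(q) = 4 + q (U(q) = q + 4 = 4 + q)
Z(E, H) = 4 - E (Z(E, H) = (4 + 0) - E = 4 - E)
Z(214, 497) - 116304 = (4 - 1*214) - 116304 = (4 - 214) - 116304 = -210 - 116304 = -116514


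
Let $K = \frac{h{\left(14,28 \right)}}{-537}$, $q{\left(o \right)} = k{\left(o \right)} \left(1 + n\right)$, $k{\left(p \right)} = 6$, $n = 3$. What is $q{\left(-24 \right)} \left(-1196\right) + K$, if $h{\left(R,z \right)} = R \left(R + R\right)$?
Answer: $- \frac{15414440}{537} \approx -28705.0$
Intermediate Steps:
$h{\left(R,z \right)} = 2 R^{2}$ ($h{\left(R,z \right)} = R 2 R = 2 R^{2}$)
$q{\left(o \right)} = 24$ ($q{\left(o \right)} = 6 \left(1 + 3\right) = 6 \cdot 4 = 24$)
$K = - \frac{392}{537}$ ($K = \frac{2 \cdot 14^{2}}{-537} = 2 \cdot 196 \left(- \frac{1}{537}\right) = 392 \left(- \frac{1}{537}\right) = - \frac{392}{537} \approx -0.72998$)
$q{\left(-24 \right)} \left(-1196\right) + K = 24 \left(-1196\right) - \frac{392}{537} = -28704 - \frac{392}{537} = - \frac{15414440}{537}$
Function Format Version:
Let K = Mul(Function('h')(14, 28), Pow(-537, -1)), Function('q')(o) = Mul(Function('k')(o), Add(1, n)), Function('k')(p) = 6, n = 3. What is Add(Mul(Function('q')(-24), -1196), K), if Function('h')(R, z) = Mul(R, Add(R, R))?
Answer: Rational(-15414440, 537) ≈ -28705.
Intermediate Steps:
Function('h')(R, z) = Mul(2, Pow(R, 2)) (Function('h')(R, z) = Mul(R, Mul(2, R)) = Mul(2, Pow(R, 2)))
Function('q')(o) = 24 (Function('q')(o) = Mul(6, Add(1, 3)) = Mul(6, 4) = 24)
K = Rational(-392, 537) (K = Mul(Mul(2, Pow(14, 2)), Pow(-537, -1)) = Mul(Mul(2, 196), Rational(-1, 537)) = Mul(392, Rational(-1, 537)) = Rational(-392, 537) ≈ -0.72998)
Add(Mul(Function('q')(-24), -1196), K) = Add(Mul(24, -1196), Rational(-392, 537)) = Add(-28704, Rational(-392, 537)) = Rational(-15414440, 537)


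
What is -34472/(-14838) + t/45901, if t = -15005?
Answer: 679827541/340539519 ≈ 1.9963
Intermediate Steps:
-34472/(-14838) + t/45901 = -34472/(-14838) - 15005/45901 = -34472*(-1/14838) - 15005*1/45901 = 17236/7419 - 15005/45901 = 679827541/340539519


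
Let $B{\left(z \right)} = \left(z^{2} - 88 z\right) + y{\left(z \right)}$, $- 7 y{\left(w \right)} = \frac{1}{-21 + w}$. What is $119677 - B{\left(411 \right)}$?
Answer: $- \frac{35697479}{2730} \approx -13076.0$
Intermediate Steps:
$y{\left(w \right)} = - \frac{1}{7 \left(-21 + w\right)}$
$B{\left(z \right)} = z^{2} - \frac{1}{-147 + 7 z} - 88 z$ ($B{\left(z \right)} = \left(z^{2} - 88 z\right) - \frac{1}{-147 + 7 z} = z^{2} - \frac{1}{-147 + 7 z} - 88 z$)
$119677 - B{\left(411 \right)} = 119677 - \frac{- \frac{1}{7} + 411 \left(-88 + 411\right) \left(-21 + 411\right)}{-21 + 411} = 119677 - \frac{- \frac{1}{7} + 411 \cdot 323 \cdot 390}{390} = 119677 - \frac{- \frac{1}{7} + 51773670}{390} = 119677 - \frac{1}{390} \cdot \frac{362415689}{7} = 119677 - \frac{362415689}{2730} = - \frac{35697479}{2730}$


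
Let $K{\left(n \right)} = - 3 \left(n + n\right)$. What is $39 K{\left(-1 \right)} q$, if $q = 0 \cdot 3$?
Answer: $0$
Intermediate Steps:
$K{\left(n \right)} = - 6 n$ ($K{\left(n \right)} = - 3 \cdot 2 n = - 6 n$)
$q = 0$
$39 K{\left(-1 \right)} q = 39 \left(\left(-6\right) \left(-1\right)\right) 0 = 39 \cdot 6 \cdot 0 = 234 \cdot 0 = 0$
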